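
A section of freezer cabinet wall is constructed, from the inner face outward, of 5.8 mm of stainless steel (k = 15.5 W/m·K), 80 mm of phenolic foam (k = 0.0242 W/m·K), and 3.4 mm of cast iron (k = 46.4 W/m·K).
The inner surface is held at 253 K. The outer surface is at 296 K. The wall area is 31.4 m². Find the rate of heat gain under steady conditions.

Q ≈ 408 W

Treating each layer as a thermal resistance in series:
R_stainless steel = L/(kA) = 0.0058/(15.5×31.4) = 1.192×10^-5 K/W
R_phenolic foam = L/(kA) = 0.08/(0.0242×31.4) = 0.1053 K/W
R_cast iron = L/(kA) = 0.0034/(46.4×31.4) = 2.334×10^-6 K/W
R_total = 0.1053 K/W
Q = ΔT / R_total = 43 / 0.1053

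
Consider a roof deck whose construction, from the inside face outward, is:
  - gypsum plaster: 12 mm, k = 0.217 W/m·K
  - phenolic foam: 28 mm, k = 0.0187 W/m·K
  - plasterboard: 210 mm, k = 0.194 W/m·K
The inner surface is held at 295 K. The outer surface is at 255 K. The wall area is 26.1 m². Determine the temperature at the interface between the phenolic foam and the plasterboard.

T ≈ 271 K

Series thermal resistances:
R_gypsum plaster = L/(kA) = 0.012/(0.217×26.1) = 0.002119 K/W
R_phenolic foam = L/(kA) = 0.028/(0.0187×26.1) = 0.05737 K/W
R_plasterboard = L/(kA) = 0.21/(0.194×26.1) = 0.04147 K/W
R_total = 0.101 K/W;  Q = ΔT/R_total = 40/0.101 = 396.2 W
T_interface = T_inner − Q·ΣR(inner→interface) = 295 − 396×0.05949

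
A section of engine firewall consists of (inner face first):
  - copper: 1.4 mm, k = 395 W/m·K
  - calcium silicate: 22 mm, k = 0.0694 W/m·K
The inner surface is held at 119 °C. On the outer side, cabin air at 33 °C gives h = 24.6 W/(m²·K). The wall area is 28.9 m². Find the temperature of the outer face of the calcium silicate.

Using the resistance-network approach (series):
R_copper = L/(kA) = 0.0014/(395×28.9) = 1.226×10^-7 K/W
R_calcium silicate = L/(kA) = 0.022/(0.0694×28.9) = 0.01097 K/W
R_outer film = 1/(h_o·A) = 1/(24.6×28.9) = 0.001407 K/W
R_total = 0.01238 K/W;  Q = ΔT/R_total = 86/0.01238 = 6949 W
T_interface = T_inner − Q·ΣR(inner→interface) = 119 − 6950×0.01097

T ≈ 42.8 °C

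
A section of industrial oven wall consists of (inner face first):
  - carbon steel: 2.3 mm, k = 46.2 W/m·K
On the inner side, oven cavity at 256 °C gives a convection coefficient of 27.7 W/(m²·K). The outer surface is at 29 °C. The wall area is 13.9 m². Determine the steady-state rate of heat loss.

Thermal resistances in series:
R_inner film = 1/(h_i·A) = 1/(27.7×13.9) = 0.002597 K/W
R_carbon steel = L/(kA) = 0.0023/(46.2×13.9) = 3.582×10^-6 K/W
R_total = 0.002601 K/W
Q = ΔT / R_total = 227 / 0.002601

Q ≈ 87300 W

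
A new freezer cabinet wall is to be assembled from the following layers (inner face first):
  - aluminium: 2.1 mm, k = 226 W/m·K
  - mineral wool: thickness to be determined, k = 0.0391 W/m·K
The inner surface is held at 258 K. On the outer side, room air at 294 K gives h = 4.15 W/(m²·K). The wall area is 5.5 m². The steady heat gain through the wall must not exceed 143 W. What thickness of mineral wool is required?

L ≈ 44.7 mm

Series thermal resistances:
R_aluminium = L/(kA) = 0.0021/(226×5.5) = 1.689×10^-6 K/W
R_outer film = 1/(h_o·A) = 1/(4.15×5.5) = 0.04381 K/W
Sum of the known resistances R_other = 0.04381 K/W
Required total resistance R_tot = ΔT/Q_allow = 36/143 = 0.2517 K/W
R_mineral wool = R_tot − R_other = 0.2079 K/W
L = R·k·A = 0.2079×0.0391×5.5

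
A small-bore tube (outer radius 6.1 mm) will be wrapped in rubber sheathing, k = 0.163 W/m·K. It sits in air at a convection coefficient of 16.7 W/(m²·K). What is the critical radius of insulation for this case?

For a cylinder r_cr = k/h = 0.163/16.7
r_cr = 9.76 mm; since the bare radius (6.1 mm) is below r_cr, adding a thin layer of insulation will *increase* heat loss.

r_cr ≈ 9.76 mm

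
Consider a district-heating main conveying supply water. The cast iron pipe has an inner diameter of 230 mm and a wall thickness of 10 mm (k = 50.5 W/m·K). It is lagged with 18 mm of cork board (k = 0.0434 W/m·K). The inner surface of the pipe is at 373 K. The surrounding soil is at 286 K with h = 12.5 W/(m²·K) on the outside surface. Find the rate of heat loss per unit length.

q′ ≈ 149 W/m

Cylindrical conduction, so R = ln(r₂/r₁)/(2πkL) per layer, in series:
R_cast iron pipe wall = ln(125/115)/(2π×50.5×1) = 2.628×10^-4 K/W
R_cork board = ln(143/125)/(2π×0.0434×1) = 0.4933 K/W
R_outer film = 1/(h_o·2πr_oL) = 1/(12.5×2π×0.143×1) = 0.08904 K/W
R_total = 0.5826 K/W
Q = ΔT/R_total = 87/0.5826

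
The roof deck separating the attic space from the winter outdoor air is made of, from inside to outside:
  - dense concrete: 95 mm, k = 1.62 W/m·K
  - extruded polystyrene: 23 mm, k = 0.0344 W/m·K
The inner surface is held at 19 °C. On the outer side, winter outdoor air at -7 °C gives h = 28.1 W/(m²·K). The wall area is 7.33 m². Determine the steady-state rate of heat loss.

Thermal resistances in series:
R_dense concrete = L/(kA) = 0.095/(1.62×7.33) = 0.008 K/W
R_extruded polystyrene = L/(kA) = 0.023/(0.0344×7.33) = 0.09121 K/W
R_outer film = 1/(h_o·A) = 1/(28.1×7.33) = 0.004855 K/W
R_total = 0.1041 K/W
Q = ΔT / R_total = 26 / 0.1041

Q ≈ 250 W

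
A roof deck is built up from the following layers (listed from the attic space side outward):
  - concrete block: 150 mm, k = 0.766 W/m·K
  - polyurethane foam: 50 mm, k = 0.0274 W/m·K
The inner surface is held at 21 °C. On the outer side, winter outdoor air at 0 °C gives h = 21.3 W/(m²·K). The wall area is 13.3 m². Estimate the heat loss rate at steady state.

Q ≈ 135 W

Using the resistance-network approach (series):
R_concrete block = L/(kA) = 0.15/(0.766×13.3) = 0.01472 K/W
R_polyurethane foam = L/(kA) = 0.05/(0.0274×13.3) = 0.1372 K/W
R_outer film = 1/(h_o·A) = 1/(21.3×13.3) = 0.00353 K/W
R_total = 0.1555 K/W
Q = ΔT / R_total = 21 / 0.1555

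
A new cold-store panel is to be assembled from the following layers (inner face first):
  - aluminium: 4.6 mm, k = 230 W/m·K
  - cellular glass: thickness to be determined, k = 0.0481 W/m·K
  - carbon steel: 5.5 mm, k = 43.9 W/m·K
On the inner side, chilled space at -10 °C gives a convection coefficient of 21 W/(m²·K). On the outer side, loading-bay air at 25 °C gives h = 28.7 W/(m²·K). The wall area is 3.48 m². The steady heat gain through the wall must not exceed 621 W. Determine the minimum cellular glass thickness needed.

Treating each layer as a thermal resistance in series:
R_inner film = 1/(h_i·A) = 1/(21×3.48) = 0.01368 K/W
R_aluminium = L/(kA) = 0.0046/(230×3.48) = 5.747×10^-6 K/W
R_carbon steel = L/(kA) = 0.0055/(43.9×3.48) = 3.6×10^-5 K/W
R_outer film = 1/(h_o·A) = 1/(28.7×3.48) = 0.01001 K/W
Sum of the known resistances R_other = 0.02374 K/W
Required total resistance R_tot = ΔT/Q_allow = 35/621 = 0.05636 K/W
R_cellular glass = R_tot − R_other = 0.03262 K/W
L = R·k·A = 0.03262×0.0481×3.48

L ≈ 5.46 mm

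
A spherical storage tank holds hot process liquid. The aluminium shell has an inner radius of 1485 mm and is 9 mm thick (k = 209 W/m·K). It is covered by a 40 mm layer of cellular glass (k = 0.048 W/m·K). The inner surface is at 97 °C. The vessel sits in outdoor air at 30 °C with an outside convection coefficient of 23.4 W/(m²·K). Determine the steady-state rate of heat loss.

Radial (spherical) resistances in series:
R_aluminium shell = (1/1.485 − 1/1.494)/(4π×209) = 1.545×10^-6 K/W
R_cellular glass = (1/1.494 − 1/1.534)/(4π×0.048) = 0.02894 K/W
R_outer film = 1/(h·4πr_o²) = 1/(23.4×4π×1.534²) = 0.001445 K/W
R_total = 0.03038 K/W
Q = ΔT/R_total = 67/0.03038

Q ≈ 2210 W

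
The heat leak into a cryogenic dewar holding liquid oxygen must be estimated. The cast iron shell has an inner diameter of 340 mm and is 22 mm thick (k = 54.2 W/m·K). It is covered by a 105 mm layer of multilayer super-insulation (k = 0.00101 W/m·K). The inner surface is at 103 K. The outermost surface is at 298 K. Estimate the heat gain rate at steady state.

Q ≈ 1.34 W

For a spherical shell R = (1/r₁ − 1/r₂)/(4πk); film R = 1/(h·4πr²). In series:
R_cast iron shell = (1/0.17 − 1/0.192)/(4π×54.2) = 9.896×10^-4 K/W
R_multilayer super-insulation = (1/0.192 − 1/0.297)/(4π×0.00101) = 145.1 K/W
R_total = 145.1 K/W
Q = ΔT/R_total = 195/145.1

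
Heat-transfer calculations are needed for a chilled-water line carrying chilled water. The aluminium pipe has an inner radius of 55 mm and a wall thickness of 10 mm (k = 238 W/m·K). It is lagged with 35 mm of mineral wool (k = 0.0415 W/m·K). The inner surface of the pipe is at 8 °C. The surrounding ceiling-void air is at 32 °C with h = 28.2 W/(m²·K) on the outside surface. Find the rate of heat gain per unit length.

q′ ≈ 14 W/m

Radial resistances (cylindrical: R_cond = ln(r_o/r_i)/(2πkL), R_conv = 1/(h·2πrL)):
R_aluminium pipe wall = ln(65/55)/(2π×238×1) = 1.117×10^-4 K/W
R_mineral wool = ln(100/65)/(2π×0.0415×1) = 1.652 K/W
R_outer film = 1/(h_o·2πr_oL) = 1/(28.2×2π×0.1×1) = 0.05644 K/W
R_total = 1.709 K/W
Q = ΔT/R_total = 24/1.709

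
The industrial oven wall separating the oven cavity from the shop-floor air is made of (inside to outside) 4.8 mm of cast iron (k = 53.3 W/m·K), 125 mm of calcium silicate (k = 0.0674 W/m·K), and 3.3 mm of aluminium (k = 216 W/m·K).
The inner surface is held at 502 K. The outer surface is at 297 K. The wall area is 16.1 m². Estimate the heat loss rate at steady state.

Q ≈ 1780 W

Treating each layer as a thermal resistance in series:
R_cast iron = L/(kA) = 0.0048/(53.3×16.1) = 5.594×10^-6 K/W
R_calcium silicate = L/(kA) = 0.125/(0.0674×16.1) = 0.1152 K/W
R_aluminium = L/(kA) = 0.0033/(216×16.1) = 9.489×10^-7 K/W
R_total = 0.1152 K/W
Q = ΔT / R_total = 205 / 0.1152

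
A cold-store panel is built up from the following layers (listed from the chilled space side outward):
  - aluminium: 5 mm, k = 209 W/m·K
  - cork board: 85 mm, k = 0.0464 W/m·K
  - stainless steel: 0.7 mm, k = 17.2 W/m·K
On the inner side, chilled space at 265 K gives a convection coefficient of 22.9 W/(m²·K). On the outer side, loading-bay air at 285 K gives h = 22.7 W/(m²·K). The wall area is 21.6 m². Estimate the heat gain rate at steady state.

Q ≈ 225 W

Treating each layer as a thermal resistance in series:
R_inner film = 1/(h_i·A) = 1/(22.9×21.6) = 0.002022 K/W
R_aluminium = L/(kA) = 0.005/(209×21.6) = 1.108×10^-6 K/W
R_cork board = L/(kA) = 0.085/(0.0464×21.6) = 0.08481 K/W
R_stainless steel = L/(kA) = 0.0007/(17.2×21.6) = 1.884×10^-6 K/W
R_outer film = 1/(h_o·A) = 1/(22.7×21.6) = 0.002039 K/W
R_total = 0.08887 K/W
Q = ΔT / R_total = 20 / 0.08887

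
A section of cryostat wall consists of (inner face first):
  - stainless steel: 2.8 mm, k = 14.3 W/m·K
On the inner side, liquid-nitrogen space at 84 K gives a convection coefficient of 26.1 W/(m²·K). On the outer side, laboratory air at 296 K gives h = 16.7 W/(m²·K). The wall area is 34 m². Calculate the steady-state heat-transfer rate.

Q ≈ 73300 W

Thermal resistances in series:
R_inner film = 1/(h_i·A) = 1/(26.1×34) = 0.001127 K/W
R_stainless steel = L/(kA) = 0.0028/(14.3×34) = 5.759×10^-6 K/W
R_outer film = 1/(h_o·A) = 1/(16.7×34) = 0.001761 K/W
R_total = 0.002894 K/W
Q = ΔT / R_total = 212 / 0.002894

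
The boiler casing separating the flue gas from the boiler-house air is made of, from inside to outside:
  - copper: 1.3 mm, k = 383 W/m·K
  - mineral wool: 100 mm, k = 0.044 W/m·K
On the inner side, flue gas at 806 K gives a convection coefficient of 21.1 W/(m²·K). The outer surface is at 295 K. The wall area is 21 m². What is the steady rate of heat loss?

Treating each layer as a thermal resistance in series:
R_inner film = 1/(h_i·A) = 1/(21.1×21) = 0.002257 K/W
R_copper = L/(kA) = 0.0013/(383×21) = 1.616×10^-7 K/W
R_mineral wool = L/(kA) = 0.1/(0.044×21) = 0.1082 K/W
R_total = 0.1105 K/W
Q = ΔT / R_total = 511 / 0.1105

Q ≈ 4630 W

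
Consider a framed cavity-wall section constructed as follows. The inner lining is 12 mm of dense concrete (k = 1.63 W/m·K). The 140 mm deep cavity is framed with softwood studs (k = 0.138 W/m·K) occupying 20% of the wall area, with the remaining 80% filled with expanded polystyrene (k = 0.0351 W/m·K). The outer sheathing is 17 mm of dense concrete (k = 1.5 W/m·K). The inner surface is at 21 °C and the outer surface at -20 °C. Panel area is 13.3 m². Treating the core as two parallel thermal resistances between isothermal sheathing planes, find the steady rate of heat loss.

Q ≈ 215 W

Sheathing layers in series; stud and cavity paths in parallel between them.
R_inner = 0.012/(1.63×13.3) = 5.535×10^-4 K/W
R_stud  = 0.14/(0.138×0.2×13.3) = 0.3814 K/W
R_cav   = 0.14/(0.0351×0.8×13.3) = 0.3749 K/W
1/R_core = 1/R_stud + 1/R_cav → R_core = 0.1891 K/W
R_outer = 0.017/(1.5×13.3) = 8.521×10^-4 K/W
R_total = 0.1905 K/W
Q = ΔT/R_total = 41/0.1905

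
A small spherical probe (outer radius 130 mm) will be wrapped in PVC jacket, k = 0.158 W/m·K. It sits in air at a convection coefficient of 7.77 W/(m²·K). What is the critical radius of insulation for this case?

For a sphere r_cr = 2k/h = 2×0.158/7.77
r_cr = 40.7 mm; since the bare radius (130 mm) is above r_cr, any added insulation will reduce heat loss.

r_cr ≈ 40.7 mm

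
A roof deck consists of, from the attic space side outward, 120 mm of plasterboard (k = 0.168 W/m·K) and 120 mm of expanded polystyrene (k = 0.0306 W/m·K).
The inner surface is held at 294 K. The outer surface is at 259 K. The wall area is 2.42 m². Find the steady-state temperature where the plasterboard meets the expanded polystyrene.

Using the resistance-network approach (series):
R_plasterboard = L/(kA) = 0.12/(0.168×2.42) = 0.2952 K/W
R_expanded polystyrene = L/(kA) = 0.12/(0.0306×2.42) = 1.62 K/W
R_total = 1.916 K/W;  Q = ΔT/R_total = 35/1.916 = 18.27 W
T_interface = T_inner − Q·ΣR(inner→interface) = 294 − 18.3×0.2952

T ≈ 289 K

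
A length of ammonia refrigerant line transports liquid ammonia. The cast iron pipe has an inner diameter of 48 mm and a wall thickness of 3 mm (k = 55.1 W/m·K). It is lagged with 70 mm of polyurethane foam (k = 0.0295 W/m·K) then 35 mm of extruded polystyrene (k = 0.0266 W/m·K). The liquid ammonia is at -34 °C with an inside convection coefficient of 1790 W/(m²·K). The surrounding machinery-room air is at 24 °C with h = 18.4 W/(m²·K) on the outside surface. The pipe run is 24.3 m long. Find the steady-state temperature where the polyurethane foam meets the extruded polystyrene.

T ≈ 11.4 °C

Radial resistances (cylindrical: R_cond = ln(r_o/r_i)/(2πkL), R_conv = 1/(h·2πrL)):
R_inner film = 1/(h_i·2πr₁L) = 1/(1790×2π×0.024×24.3) = 1.525×10^-4 K/W
R_cast iron pipe wall = ln(27/24)/(2π×55.1×24.3) = 1.4×10^-5 K/W
R_polyurethane foam = ln(97/27)/(2π×0.0295×24.3) = 0.2839 K/W
R_extruded polystyrene = ln(132/97)/(2π×0.0266×24.3) = 0.07586 K/W
R_outer film = 1/(h_o·2πr_oL) = 1/(18.4×2π×0.132×24.3) = 0.002697 K/W
R_total = 0.3627 K/W
Q = ΔT/R_total = 58/0.3627
Q = 160 W
T_interface = T_inner + Q·ΣR(inner→interface) = -34 + 160×0.2841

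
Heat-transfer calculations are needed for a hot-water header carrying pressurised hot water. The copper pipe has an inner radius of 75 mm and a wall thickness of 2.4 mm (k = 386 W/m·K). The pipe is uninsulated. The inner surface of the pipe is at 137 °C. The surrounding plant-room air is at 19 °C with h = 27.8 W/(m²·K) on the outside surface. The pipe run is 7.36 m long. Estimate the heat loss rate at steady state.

Q ≈ 11700 W

Treating each annulus and film as a series resistance:
R_copper pipe wall = ln(77.4/75)/(2π×386×7.36) = 1.765×10^-6 K/W
R_outer film = 1/(h_o·2πr_oL) = 1/(27.8×2π×0.0774×7.36) = 0.01005 K/W
R_total = 0.01005 K/W
Q = ΔT/R_total = 118/0.01005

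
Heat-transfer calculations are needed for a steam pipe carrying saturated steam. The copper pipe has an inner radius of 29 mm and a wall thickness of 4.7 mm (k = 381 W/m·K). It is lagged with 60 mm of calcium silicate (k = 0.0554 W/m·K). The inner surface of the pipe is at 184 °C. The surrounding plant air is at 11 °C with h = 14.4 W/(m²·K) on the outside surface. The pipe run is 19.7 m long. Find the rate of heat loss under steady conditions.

Treating each annulus and film as a series resistance:
R_copper pipe wall = ln(33.7/29)/(2π×381×19.7) = 3.185×10^-6 K/W
R_calcium silicate = ln(93.7/33.7)/(2π×0.0554×19.7) = 0.1491 K/W
R_outer film = 1/(h_o·2πr_oL) = 1/(14.4×2π×0.0937×19.7) = 0.005988 K/W
R_total = 0.1551 K/W
Q = ΔT/R_total = 173/0.1551

Q ≈ 1120 W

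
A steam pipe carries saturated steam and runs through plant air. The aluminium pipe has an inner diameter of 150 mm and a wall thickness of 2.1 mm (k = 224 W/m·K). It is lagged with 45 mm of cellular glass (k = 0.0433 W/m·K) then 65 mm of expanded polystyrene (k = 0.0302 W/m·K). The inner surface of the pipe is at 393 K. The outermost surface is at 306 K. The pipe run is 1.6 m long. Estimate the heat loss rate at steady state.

Q ≈ 35.3 W

Radial resistances (cylindrical: R_cond = ln(r_o/r_i)/(2πkL), R_conv = 1/(h·2πrL)):
R_aluminium pipe wall = ln(77.1/75)/(2π×224×1.6) = 1.226×10^-5 K/W
R_cellular glass = ln(122.1/77.1)/(2π×0.0433×1.6) = 1.056 K/W
R_expanded polystyrene = ln(187.1/122.1)/(2π×0.0302×1.6) = 1.406 K/W
R_total = 2.462 K/W
Q = ΔT/R_total = 87/2.462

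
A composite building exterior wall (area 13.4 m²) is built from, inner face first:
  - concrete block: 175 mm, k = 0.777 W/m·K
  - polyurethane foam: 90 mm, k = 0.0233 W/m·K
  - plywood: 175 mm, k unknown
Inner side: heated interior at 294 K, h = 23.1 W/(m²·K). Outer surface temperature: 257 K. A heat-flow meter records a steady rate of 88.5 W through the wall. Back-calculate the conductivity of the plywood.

Series thermal resistances:
R_inner film = 1/(h_i·A) = 1/(23.1×13.4) = 0.003231 K/W
R_concrete block = L/(kA) = 0.175/(0.777×13.4) = 0.01681 K/W
R_polyurethane foam = L/(kA) = 0.09/(0.0233×13.4) = 0.2883 K/W
Sum of known resistances R_other = 0.3083 K/W
Total R = ΔT/Q = 37/88.5 = 0.4181 K/W
R_plywood = R_total − R_other = 0.1098 K/W
k = L/(R·A) = 0.175/(0.1098×13.4)

k ≈ 0.119 W/(m·K)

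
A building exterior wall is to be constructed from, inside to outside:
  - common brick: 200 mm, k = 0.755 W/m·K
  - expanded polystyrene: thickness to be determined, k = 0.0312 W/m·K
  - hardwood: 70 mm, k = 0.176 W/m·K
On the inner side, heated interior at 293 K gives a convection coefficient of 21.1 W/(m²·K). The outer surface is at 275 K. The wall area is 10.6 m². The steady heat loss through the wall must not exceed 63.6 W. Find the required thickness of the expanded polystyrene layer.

Series thermal resistances:
R_inner film = 1/(h_i·A) = 1/(21.1×10.6) = 0.004471 K/W
R_common brick = L/(kA) = 0.2/(0.755×10.6) = 0.02499 K/W
R_hardwood = L/(kA) = 0.07/(0.176×10.6) = 0.03752 K/W
Sum of the known resistances R_other = 0.06698 K/W
Required total resistance R_tot = ΔT/Q_allow = 18/63.6 = 0.283 K/W
R_expanded polystyrene = R_tot − R_other = 0.216 K/W
L = R·k·A = 0.216×0.0312×10.6

L ≈ 71.4 mm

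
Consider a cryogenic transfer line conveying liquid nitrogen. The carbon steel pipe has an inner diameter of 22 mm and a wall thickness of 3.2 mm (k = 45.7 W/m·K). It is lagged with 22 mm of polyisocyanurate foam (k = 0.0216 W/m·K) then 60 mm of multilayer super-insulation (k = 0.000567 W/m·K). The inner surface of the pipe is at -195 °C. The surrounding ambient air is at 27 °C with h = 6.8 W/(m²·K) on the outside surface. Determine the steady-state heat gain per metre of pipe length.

q′ ≈ 0.789 W/m

Per-layer cylindrical resistances, series-summed:
R_carbon steel pipe wall = ln(14.2/11)/(2π×45.7×1) = 8.893×10^-4 K/W
R_polyisocyanurate foam = ln(36.2/14.2)/(2π×0.0216×1) = 6.895 K/W
R_multilayer super-insulation = ln(96.2/36.2)/(2π×0.000567×1) = 274.3 K/W
R_outer film = 1/(h_o·2πr_oL) = 1/(6.8×2π×0.0962×1) = 0.2433 K/W
R_total = 281.5 K/W
Q = ΔT/R_total = 222/281.5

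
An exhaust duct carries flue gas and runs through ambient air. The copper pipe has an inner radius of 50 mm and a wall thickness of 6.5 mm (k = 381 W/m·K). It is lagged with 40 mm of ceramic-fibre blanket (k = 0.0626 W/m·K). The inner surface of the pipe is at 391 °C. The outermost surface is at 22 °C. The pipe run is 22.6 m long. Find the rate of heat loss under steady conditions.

Per-layer cylindrical resistances, series-summed:
R_copper pipe wall = ln(56.5/50)/(2π×381×22.6) = 2.259×10^-6 K/W
R_ceramic-fibre blanket = ln(96.5/56.5)/(2π×0.0626×22.6) = 0.06022 K/W
R_total = 0.06022 K/W
Q = ΔT/R_total = 369/0.06022

Q ≈ 6130 W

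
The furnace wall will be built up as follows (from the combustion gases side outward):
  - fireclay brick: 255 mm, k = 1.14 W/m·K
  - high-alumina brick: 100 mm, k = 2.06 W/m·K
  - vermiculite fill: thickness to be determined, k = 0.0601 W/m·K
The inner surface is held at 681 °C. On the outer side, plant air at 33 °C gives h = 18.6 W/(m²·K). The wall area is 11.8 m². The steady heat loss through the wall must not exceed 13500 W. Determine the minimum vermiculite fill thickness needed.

Treating each layer as a thermal resistance in series:
R_fireclay brick = L/(kA) = 0.255/(1.14×11.8) = 0.01896 K/W
R_high-alumina brick = L/(kA) = 0.1/(2.06×11.8) = 0.004114 K/W
R_outer film = 1/(h_o·A) = 1/(18.6×11.8) = 0.004556 K/W
Sum of the known resistances R_other = 0.02763 K/W
Required total resistance R_tot = ΔT/Q_allow = 648/13500 = 0.048 K/W
R_vermiculite fill = R_tot − R_other = 0.02037 K/W
L = R·k·A = 0.02037×0.0601×11.8

L ≈ 14.4 mm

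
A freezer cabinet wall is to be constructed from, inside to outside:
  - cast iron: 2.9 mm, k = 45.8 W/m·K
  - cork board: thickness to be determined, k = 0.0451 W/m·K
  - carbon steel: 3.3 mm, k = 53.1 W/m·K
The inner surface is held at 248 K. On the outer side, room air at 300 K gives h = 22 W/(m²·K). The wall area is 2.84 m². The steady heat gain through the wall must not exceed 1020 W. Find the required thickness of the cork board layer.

L ≈ 4.47 mm

Using the resistance-network approach (series):
R_cast iron = L/(kA) = 0.0029/(45.8×2.84) = 2.23×10^-5 K/W
R_carbon steel = L/(kA) = 0.0033/(53.1×2.84) = 2.188×10^-5 K/W
R_outer film = 1/(h_o·A) = 1/(22×2.84) = 0.01601 K/W
Sum of the known resistances R_other = 0.01605 K/W
Required total resistance R_tot = ΔT/Q_allow = 52/1020 = 0.05098 K/W
R_cork board = R_tot − R_other = 0.03493 K/W
L = R·k·A = 0.03493×0.0451×2.84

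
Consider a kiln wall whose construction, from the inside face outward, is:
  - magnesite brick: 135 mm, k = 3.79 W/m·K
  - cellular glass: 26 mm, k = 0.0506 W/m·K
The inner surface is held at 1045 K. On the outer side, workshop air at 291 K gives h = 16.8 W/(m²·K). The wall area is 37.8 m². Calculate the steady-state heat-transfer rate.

Using the resistance-network approach (series):
R_magnesite brick = L/(kA) = 0.135/(3.79×37.8) = 9.423×10^-4 K/W
R_cellular glass = L/(kA) = 0.026/(0.0506×37.8) = 0.01359 K/W
R_outer film = 1/(h_o·A) = 1/(16.8×37.8) = 0.001575 K/W
R_total = 0.01611 K/W
Q = ΔT / R_total = 754 / 0.01611

Q ≈ 46800 W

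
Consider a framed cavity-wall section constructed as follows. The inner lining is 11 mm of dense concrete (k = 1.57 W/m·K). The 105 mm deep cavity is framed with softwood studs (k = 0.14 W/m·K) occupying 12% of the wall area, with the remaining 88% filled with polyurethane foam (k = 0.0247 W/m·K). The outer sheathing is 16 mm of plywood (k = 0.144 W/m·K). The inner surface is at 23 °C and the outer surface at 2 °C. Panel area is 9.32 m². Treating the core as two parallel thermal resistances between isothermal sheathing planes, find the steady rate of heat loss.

Q ≈ 68.8 W

Sheathing layers in series; stud and cavity paths in parallel between them.
R_inner = 0.011/(1.57×9.32) = 7.518×10^-4 K/W
R_stud  = 0.105/(0.14×0.12×9.32) = 0.6706 K/W
R_cav   = 0.105/(0.0247×0.88×9.32) = 0.5183 K/W
1/R_core = 1/R_stud + 1/R_cav → R_core = 0.2924 K/W
R_outer = 0.016/(0.144×9.32) = 0.01192 K/W
R_total = 0.305 K/W
Q = ΔT/R_total = 21/0.305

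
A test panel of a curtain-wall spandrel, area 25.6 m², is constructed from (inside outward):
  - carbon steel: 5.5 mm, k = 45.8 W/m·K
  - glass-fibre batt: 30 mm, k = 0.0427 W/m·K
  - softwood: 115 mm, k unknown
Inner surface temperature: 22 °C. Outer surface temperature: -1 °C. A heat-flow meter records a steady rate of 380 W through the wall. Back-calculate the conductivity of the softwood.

k ≈ 0.136 W/(m·K)

Model the wall as resistances in series:
R_carbon steel = L/(kA) = 0.0055/(45.8×25.6) = 4.691×10^-6 K/W
R_glass-fibre batt = L/(kA) = 0.03/(0.0427×25.6) = 0.02744 K/W
Sum of known resistances R_other = 0.02745 K/W
Total R = ΔT/Q = 23/380 = 0.06053 K/W
R_softwood = R_total − R_other = 0.03308 K/W
k = L/(R·A) = 0.115/(0.03308×25.6)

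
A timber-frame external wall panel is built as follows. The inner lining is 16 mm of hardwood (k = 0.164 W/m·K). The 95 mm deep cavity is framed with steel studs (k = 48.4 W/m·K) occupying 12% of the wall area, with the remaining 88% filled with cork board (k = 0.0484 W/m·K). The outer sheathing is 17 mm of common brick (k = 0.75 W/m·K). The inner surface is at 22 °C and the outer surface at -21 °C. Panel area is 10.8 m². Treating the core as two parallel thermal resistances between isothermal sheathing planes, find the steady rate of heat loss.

Q ≈ 3400 W

Sheathing layers in series; stud and cavity paths in parallel between them.
R_inner = 0.016/(0.164×10.8) = 0.009033 K/W
R_stud  = 0.095/(48.4×0.12×10.8) = 0.001515 K/W
R_cav   = 0.095/(0.0484×0.88×10.8) = 0.2065 K/W
1/R_core = 1/R_stud + 1/R_cav → R_core = 0.001503 K/W
R_outer = 0.017/(0.75×10.8) = 0.002099 K/W
R_total = 0.01264 K/W
Q = ΔT/R_total = 43/0.01264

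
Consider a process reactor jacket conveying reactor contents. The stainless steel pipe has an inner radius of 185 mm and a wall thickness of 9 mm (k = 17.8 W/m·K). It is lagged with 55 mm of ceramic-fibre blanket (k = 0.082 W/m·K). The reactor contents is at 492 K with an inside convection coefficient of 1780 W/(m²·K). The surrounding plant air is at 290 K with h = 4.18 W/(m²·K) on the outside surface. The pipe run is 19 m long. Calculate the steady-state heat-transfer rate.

Cylindrical conduction, so R = ln(r₂/r₁)/(2πkL) per layer, in series:
R_inner film = 1/(h_i·2πr₁L) = 1/(1780×2π×0.185×19) = 2.544×10^-5 K/W
R_stainless steel pipe wall = ln(194/185)/(2π×17.8×19) = 2.235×10^-5 K/W
R_ceramic-fibre blanket = ln(249/194)/(2π×0.082×19) = 0.0255 K/W
R_outer film = 1/(h_o·2πr_oL) = 1/(4.18×2π×0.249×19) = 0.008048 K/W
R_total = 0.03359 K/W
Q = ΔT/R_total = 202/0.03359

Q ≈ 6010 W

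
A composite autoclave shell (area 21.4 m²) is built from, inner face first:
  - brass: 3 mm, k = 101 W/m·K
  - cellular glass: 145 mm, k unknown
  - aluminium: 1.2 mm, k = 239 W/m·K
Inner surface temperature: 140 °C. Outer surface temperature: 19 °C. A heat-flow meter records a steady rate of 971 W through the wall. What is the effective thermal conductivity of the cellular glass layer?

Model the wall as resistances in series:
R_brass = L/(kA) = 0.003/(101×21.4) = 1.388×10^-6 K/W
R_aluminium = L/(kA) = 0.0012/(239×21.4) = 2.346×10^-7 K/W
Sum of known resistances R_other = 1.623×10^-6 K/W
Total R = ΔT/Q = 121/971 = 0.1246 K/W
R_cellular glass = R_total − R_other = 0.1246 K/W
k = L/(R·A) = 0.145/(0.1246×21.4)

k ≈ 0.0544 W/(m·K)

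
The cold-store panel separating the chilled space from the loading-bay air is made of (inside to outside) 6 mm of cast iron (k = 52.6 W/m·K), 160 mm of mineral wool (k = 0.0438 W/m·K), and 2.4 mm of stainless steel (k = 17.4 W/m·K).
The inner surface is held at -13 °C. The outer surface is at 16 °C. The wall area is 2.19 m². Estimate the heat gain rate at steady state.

Model the wall as resistances in series:
R_cast iron = L/(kA) = 0.006/(52.6×2.19) = 5.209×10^-5 K/W
R_mineral wool = L/(kA) = 0.16/(0.0438×2.19) = 1.668 K/W
R_stainless steel = L/(kA) = 0.0024/(17.4×2.19) = 6.298×10^-5 K/W
R_total = 1.668 K/W
Q = ΔT / R_total = 29 / 1.668

Q ≈ 17.4 W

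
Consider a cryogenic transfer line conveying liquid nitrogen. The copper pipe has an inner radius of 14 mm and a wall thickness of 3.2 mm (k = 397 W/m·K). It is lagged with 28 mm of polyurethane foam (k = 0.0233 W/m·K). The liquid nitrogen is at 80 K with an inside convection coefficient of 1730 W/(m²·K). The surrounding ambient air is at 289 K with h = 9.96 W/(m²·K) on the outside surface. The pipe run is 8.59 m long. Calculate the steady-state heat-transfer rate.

Q ≈ 258 W

Treating each annulus and film as a series resistance:
R_inner film = 1/(h_i·2πr₁L) = 1/(1730×2π×0.014×8.59) = 7.65×10^-4 K/W
R_copper pipe wall = ln(17.2/14)/(2π×397×8.59) = 9.607×10^-6 K/W
R_polyurethane foam = ln(45.2/17.2)/(2π×0.0233×8.59) = 0.7683 K/W
R_outer film = 1/(h_o·2πr_oL) = 1/(9.96×2π×0.0452×8.59) = 0.04116 K/W
R_total = 0.8102 K/W
Q = ΔT/R_total = 209/0.8102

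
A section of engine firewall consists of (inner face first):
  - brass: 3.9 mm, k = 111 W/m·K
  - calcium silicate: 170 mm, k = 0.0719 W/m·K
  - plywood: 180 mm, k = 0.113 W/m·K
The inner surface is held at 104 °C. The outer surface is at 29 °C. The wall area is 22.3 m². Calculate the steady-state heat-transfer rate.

Using the resistance-network approach (series):
R_brass = L/(kA) = 0.0039/(111×22.3) = 1.576×10^-6 K/W
R_calcium silicate = L/(kA) = 0.17/(0.0719×22.3) = 0.106 K/W
R_plywood = L/(kA) = 0.18/(0.113×22.3) = 0.07143 K/W
R_total = 0.1775 K/W
Q = ΔT / R_total = 75 / 0.1775

Q ≈ 423 W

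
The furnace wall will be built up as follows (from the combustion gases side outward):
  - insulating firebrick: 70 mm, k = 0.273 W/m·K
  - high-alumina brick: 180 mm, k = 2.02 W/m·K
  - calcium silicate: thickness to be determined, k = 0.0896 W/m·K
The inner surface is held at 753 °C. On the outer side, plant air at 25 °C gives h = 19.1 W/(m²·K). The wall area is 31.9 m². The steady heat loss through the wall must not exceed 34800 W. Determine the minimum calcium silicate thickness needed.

Thermal resistances in series:
R_insulating firebrick = L/(kA) = 0.07/(0.273×31.9) = 0.008038 K/W
R_high-alumina brick = L/(kA) = 0.18/(2.02×31.9) = 0.002793 K/W
R_outer film = 1/(h_o·A) = 1/(19.1×31.9) = 0.001641 K/W
Sum of the known resistances R_other = 0.01247 K/W
Required total resistance R_tot = ΔT/Q_allow = 728/34800 = 0.02092 K/W
R_calcium silicate = R_tot − R_other = 0.008447 K/W
L = R·k·A = 0.008447×0.0896×31.9

L ≈ 24.1 mm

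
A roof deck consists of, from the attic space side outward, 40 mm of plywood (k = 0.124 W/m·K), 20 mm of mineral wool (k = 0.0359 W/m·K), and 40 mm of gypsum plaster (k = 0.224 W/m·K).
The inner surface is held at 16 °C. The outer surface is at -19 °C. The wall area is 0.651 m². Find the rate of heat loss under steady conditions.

Q ≈ 21.5 W

Using the resistance-network approach (series):
R_plywood = L/(kA) = 0.04/(0.124×0.651) = 0.4955 K/W
R_mineral wool = L/(kA) = 0.02/(0.0359×0.651) = 0.8558 K/W
R_gypsum plaster = L/(kA) = 0.04/(0.224×0.651) = 0.2743 K/W
R_total = 1.626 K/W
Q = ΔT / R_total = 35 / 1.626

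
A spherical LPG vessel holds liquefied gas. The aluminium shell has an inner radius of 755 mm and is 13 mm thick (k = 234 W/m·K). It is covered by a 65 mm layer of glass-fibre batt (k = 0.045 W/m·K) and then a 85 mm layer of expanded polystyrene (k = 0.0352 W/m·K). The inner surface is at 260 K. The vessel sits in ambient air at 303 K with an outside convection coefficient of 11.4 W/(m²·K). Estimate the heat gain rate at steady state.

Q ≈ 97.9 W

Radial (spherical) resistances in series:
R_aluminium shell = (1/0.755 − 1/0.768)/(4π×234) = 7.624×10^-6 K/W
R_glass-fibre batt = (1/0.768 − 1/0.833)/(4π×0.045) = 0.1797 K/W
R_expanded polystyrene = (1/0.833 − 1/0.918)/(4π×0.0352) = 0.2513 K/W
R_outer film = 1/(h·4πr_o²) = 1/(11.4×4π×0.918²) = 0.008283 K/W
R_total = 0.4393 K/W
Q = ΔT/R_total = 43/0.4393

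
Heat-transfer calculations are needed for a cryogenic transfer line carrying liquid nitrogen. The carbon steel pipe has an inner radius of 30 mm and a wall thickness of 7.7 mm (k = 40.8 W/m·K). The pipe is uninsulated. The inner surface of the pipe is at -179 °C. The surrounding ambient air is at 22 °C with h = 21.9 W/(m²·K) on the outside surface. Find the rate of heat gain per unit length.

q′ ≈ 1040 W/m

Cylindrical conduction, so R = ln(r₂/r₁)/(2πkL) per layer, in series:
R_carbon steel pipe wall = ln(37.7/30)/(2π×40.8×1) = 8.912×10^-4 K/W
R_outer film = 1/(h_o·2πr_oL) = 1/(21.9×2π×0.0377×1) = 0.1928 K/W
R_total = 0.1937 K/W
Q = ΔT/R_total = 201/0.1937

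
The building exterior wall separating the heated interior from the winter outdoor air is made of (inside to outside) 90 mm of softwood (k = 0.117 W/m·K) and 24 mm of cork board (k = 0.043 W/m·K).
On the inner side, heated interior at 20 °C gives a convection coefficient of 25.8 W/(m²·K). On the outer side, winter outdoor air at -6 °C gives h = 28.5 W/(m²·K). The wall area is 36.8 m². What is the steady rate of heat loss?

Q ≈ 683 W

Model the wall as resistances in series:
R_inner film = 1/(h_i·A) = 1/(25.8×36.8) = 0.001053 K/W
R_softwood = L/(kA) = 0.09/(0.117×36.8) = 0.0209 K/W
R_cork board = L/(kA) = 0.024/(0.043×36.8) = 0.01517 K/W
R_outer film = 1/(h_o·A) = 1/(28.5×36.8) = 9.535×10^-4 K/W
R_total = 0.03808 K/W
Q = ΔT / R_total = 26 / 0.03808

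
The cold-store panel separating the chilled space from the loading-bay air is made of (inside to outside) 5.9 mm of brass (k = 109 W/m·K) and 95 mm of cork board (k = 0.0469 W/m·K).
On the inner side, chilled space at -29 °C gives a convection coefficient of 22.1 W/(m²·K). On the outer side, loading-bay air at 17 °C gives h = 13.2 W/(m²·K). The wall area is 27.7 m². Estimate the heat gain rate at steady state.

Q ≈ 594 W

Series thermal resistances:
R_inner film = 1/(h_i·A) = 1/(22.1×27.7) = 0.001634 K/W
R_brass = L/(kA) = 0.0059/(109×27.7) = 1.954×10^-6 K/W
R_cork board = L/(kA) = 0.095/(0.0469×27.7) = 0.07313 K/W
R_outer film = 1/(h_o·A) = 1/(13.2×27.7) = 0.002735 K/W
R_total = 0.0775 K/W
Q = ΔT / R_total = 46 / 0.0775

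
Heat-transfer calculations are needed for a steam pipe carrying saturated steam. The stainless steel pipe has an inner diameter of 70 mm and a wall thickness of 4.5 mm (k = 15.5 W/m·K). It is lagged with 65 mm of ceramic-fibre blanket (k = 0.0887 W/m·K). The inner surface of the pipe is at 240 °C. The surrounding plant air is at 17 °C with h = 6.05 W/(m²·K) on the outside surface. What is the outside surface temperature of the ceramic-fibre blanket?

Cylindrical conduction, so R = ln(r₂/r₁)/(2πkL) per layer, in series:
R_stainless steel pipe wall = ln(39.5/35)/(2π×15.5×1) = 0.001242 K/W
R_ceramic-fibre blanket = ln(104.5/39.5)/(2π×0.0887×1) = 1.746 K/W
R_outer film = 1/(h_o·2πr_oL) = 1/(6.05×2π×0.1045×1) = 0.2517 K/W
R_total = 1.999 K/W
Q = ΔT/R_total = 223/1.999
Q = 112 W/m
T_interface = T_inner − Q·ΣR(inner→interface) = 240 − 112×1.747

T ≈ 45.1 °C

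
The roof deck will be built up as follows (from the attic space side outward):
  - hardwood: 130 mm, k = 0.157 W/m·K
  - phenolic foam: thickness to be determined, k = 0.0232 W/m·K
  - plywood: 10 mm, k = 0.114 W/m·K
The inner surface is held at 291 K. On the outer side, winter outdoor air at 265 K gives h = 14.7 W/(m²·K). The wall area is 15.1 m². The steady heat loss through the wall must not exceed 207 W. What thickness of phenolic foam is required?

Using the resistance-network approach (series):
R_hardwood = L/(kA) = 0.13/(0.157×15.1) = 0.05484 K/W
R_plywood = L/(kA) = 0.01/(0.114×15.1) = 0.005809 K/W
R_outer film = 1/(h_o·A) = 1/(14.7×15.1) = 0.004505 K/W
Sum of the known resistances R_other = 0.06515 K/W
Required total resistance R_tot = ΔT/Q_allow = 26/207 = 0.1256 K/W
R_phenolic foam = R_tot − R_other = 0.06045 K/W
L = R·k·A = 0.06045×0.0232×15.1

L ≈ 21.2 mm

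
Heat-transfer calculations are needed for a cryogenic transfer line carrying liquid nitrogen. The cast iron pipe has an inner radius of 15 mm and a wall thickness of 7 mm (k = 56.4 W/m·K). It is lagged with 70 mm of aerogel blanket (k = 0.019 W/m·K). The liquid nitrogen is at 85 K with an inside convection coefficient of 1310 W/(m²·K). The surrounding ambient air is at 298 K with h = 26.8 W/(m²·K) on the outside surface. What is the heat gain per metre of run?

Per-layer cylindrical resistances, series-summed:
R_inner film = 1/(h_i·2πr₁L) = 1/(1310×2π×0.015×1) = 0.008099 K/W
R_cast iron pipe wall = ln(22/15)/(2π×56.4×1) = 0.001081 K/W
R_aerogel blanket = ln(92/22)/(2π×0.019×1) = 11.98 K/W
R_outer film = 1/(h_o·2πr_oL) = 1/(26.8×2π×0.092×1) = 0.06455 K/W
R_total = 12.06 K/W
Q = ΔT/R_total = 213/12.06

q′ ≈ 17.7 W/m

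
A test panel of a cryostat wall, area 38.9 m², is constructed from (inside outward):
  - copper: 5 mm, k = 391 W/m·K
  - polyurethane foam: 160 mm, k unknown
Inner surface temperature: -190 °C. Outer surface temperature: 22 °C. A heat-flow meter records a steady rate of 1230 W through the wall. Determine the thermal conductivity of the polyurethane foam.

k ≈ 0.0239 W/(m·K)

Using the resistance-network approach (series):
R_copper = L/(kA) = 0.005/(391×38.9) = 3.287×10^-7 K/W
Sum of known resistances R_other = 3.287×10^-7 K/W
Total R = ΔT/Q = 212/1230 = 0.1724 K/W
R_polyurethane foam = R_total − R_other = 0.1724 K/W
k = L/(R·A) = 0.16/(0.1724×38.9)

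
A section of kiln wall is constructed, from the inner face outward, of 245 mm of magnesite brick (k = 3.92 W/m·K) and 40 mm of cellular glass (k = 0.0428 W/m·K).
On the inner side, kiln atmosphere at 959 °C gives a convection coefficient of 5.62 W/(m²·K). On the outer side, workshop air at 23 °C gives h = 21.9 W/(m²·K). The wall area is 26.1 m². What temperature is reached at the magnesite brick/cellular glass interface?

T ≈ 775 °C

Series thermal resistances:
R_inner film = 1/(h_i·A) = 1/(5.62×26.1) = 0.006817 K/W
R_magnesite brick = L/(kA) = 0.245/(3.92×26.1) = 0.002395 K/W
R_cellular glass = L/(kA) = 0.04/(0.0428×26.1) = 0.03581 K/W
R_outer film = 1/(h_o·A) = 1/(21.9×26.1) = 0.00175 K/W
R_total = 0.04677 K/W;  Q = ΔT/R_total = 936/0.04677 = 20010 W
T_interface = T_inner − Q·ΣR(inner→interface) = 959 − 20000×0.009212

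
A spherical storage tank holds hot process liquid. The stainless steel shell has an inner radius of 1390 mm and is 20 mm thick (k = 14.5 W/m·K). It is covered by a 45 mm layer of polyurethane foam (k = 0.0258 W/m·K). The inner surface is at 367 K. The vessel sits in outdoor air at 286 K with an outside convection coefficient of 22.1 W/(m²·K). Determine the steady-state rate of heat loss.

Radial (spherical) resistances in series:
R_stainless steel shell = (1/1.39 − 1/1.41)/(4π×14.5) = 5.6×10^-5 K/W
R_polyurethane foam = (1/1.41 − 1/1.455)/(4π×0.0258) = 0.06766 K/W
R_outer film = 1/(h·4πr_o²) = 1/(22.1×4π×1.455²) = 0.001701 K/W
R_total = 0.06941 K/W
Q = ΔT/R_total = 81/0.06941

Q ≈ 1170 W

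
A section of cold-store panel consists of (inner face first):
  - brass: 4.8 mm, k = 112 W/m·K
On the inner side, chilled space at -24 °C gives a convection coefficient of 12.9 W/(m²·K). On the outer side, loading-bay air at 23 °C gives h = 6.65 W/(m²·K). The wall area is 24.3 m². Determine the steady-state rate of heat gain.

Q ≈ 5010 W

Treating each layer as a thermal resistance in series:
R_inner film = 1/(h_i·A) = 1/(12.9×24.3) = 0.00319 K/W
R_brass = L/(kA) = 0.0048/(112×24.3) = 1.764×10^-6 K/W
R_outer film = 1/(h_o·A) = 1/(6.65×24.3) = 0.006188 K/W
R_total = 0.00938 K/W
Q = ΔT / R_total = 47 / 0.00938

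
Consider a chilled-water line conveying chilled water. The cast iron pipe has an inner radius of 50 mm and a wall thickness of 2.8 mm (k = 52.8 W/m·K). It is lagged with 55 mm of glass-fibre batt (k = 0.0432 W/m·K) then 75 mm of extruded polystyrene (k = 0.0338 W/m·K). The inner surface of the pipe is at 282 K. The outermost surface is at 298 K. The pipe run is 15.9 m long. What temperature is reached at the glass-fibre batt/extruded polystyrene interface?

T ≈ 290 K

Cylindrical conduction, so R = ln(r₂/r₁)/(2πkL) per layer, in series:
R_cast iron pipe wall = ln(52.8/50)/(2π×52.8×15.9) = 1.033×10^-5 K/W
R_glass-fibre batt = ln(107.8/52.8)/(2π×0.0432×15.9) = 0.1654 K/W
R_extruded polystyrene = ln(182.8/107.8)/(2π×0.0338×15.9) = 0.1564 K/W
R_total = 0.3218 K/W
Q = ΔT/R_total = 16/0.3218
Q = 49.7 W
T_interface = T_inner + Q·ΣR(inner→interface) = 282 + 49.7×0.1654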